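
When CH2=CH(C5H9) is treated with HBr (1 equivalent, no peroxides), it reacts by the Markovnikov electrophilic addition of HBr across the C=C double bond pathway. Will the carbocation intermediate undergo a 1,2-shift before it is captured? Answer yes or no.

The first-formed carbocation is secondary.
The adjacent cyclopentyl carbon already bears 2 other carbon substituents and has a hydrogen to migrate; after a 1,2-hydride shift from that carbon the positive charge sits on a tertiary centre.
Tertiary is more stable than secondary, so the shift occurs.

yes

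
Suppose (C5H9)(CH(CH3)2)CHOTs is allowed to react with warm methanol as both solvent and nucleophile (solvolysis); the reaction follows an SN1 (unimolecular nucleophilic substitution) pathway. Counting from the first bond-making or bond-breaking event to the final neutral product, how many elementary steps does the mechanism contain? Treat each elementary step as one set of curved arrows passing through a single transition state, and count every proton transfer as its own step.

4

Step 1: Unassisted departure of TsO⁻ (taking the C–O bonding pair) generates a secondary carbocation.
Step 2: A 1,2-hydride shift from the adjacent isopropyl carbon moves the positive charge from the secondary centre to an adjacent carbon, generating a more stable tertiary carbocation.
Step 3: Nucleophilic capture: the oxygen of CH3OH bonds to the cationic carbon, producing an oxonium-ion intermediate.
Step 4: A second solvent molecule removes the proton on oxygen, giving the neutral ether product.
Total: 4 elementary steps.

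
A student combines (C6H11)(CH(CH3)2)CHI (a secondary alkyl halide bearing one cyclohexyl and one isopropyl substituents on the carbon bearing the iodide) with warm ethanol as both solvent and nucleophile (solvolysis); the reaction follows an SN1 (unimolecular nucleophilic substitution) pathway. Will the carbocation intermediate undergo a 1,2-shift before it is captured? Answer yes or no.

The first-formed carbocation is secondary.
The adjacent cyclohexyl carbon already bears 2 other carbon substituents and has a hydrogen to migrate; after a 1,2-hydride shift from that carbon the positive charge sits on a tertiary centre.
Tertiary is more stable than secondary, so the shift occurs.

yes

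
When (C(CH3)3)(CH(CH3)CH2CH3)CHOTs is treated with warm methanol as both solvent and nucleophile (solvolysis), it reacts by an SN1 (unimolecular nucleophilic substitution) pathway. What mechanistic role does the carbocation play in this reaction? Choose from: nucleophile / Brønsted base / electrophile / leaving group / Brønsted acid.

electrophile

Step 3: A lone pair on the oxygen of CH3OH attacks the carbocation, forming a new C–O σ-bond and an oxonium ion.
The carbocation accepts an electron pair into an empty or π* orbital — it is the electrophile.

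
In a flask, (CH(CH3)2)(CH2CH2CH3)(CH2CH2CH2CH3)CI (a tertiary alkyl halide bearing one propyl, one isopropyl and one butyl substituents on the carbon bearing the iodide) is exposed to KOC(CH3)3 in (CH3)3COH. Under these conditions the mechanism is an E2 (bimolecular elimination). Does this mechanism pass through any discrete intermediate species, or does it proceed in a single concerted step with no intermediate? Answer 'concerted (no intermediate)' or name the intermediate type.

concerted (no intermediate)

Concerted anti-periplanar elimination: (CH3)3CO⁻ abstracts a β-H while I⁻ leaves, and the C–H electrons become the new C=C π bond — all in a single transition state.
All bond changes occur in one transition state; no discrete intermediate is formed.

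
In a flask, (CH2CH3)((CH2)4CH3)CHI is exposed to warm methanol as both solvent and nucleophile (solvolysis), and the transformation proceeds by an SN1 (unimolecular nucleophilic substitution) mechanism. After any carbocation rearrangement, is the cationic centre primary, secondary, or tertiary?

Step 1: Rate-determining heterolysis of the C–I bond gives I⁻ and a secondary carbocation.
No single 1,2-shift to an adjacent carbon would give a more-substituted cation, so no rearrangement occurs.

secondary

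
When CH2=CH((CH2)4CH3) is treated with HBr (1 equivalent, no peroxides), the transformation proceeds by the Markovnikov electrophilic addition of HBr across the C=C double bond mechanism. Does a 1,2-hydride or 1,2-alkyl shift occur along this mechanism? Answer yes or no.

The first-formed carbocation is secondary.
No single 1,2-shift to an adjacent carbon would produce a more-substituted cation than the one already present, so no rearrangement occurs.

no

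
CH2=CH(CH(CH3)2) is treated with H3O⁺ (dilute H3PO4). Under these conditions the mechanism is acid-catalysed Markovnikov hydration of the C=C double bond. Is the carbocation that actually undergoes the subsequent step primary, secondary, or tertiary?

tertiary

Step 1: Protonation of the alkene by H3O⁺: the π bond acts as the nucleophile and picks up H⁺, giving the more stable (Markovnikov) secondary carbocation. H2O is released.
Step 2: Carbocation rearrangement: a 1,2-hydride shift from the adjacent isopropyl carbon converts the initially-formed secondary cation into the more stable tertiary cation.
The cation rearranges from secondary to tertiary via a 1,2-hydride shift from the adjacent isopropyl carbon; the tertiary cation is what reacts next.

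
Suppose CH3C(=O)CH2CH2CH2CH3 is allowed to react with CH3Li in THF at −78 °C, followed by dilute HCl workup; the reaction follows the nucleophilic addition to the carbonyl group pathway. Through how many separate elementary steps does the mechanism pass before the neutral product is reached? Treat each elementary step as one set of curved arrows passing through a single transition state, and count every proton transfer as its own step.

2

Step 1: the carbanion-like carbon of CH3Li attacks the sp² carbonyl carbon; the C=O π bond breaks and the electrons end up as a lone pair on the alkoxide oxygen of the tetrahedral intermediate.
Step 2: Protonation of the alkoxide by dilute HCl workup furnishes an alcohol.
Total: 2 elementary steps.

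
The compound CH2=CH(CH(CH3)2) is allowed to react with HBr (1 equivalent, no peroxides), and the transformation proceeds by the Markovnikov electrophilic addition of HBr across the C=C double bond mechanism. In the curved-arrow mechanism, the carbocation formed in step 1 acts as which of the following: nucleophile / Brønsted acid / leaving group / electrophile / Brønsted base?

electrophile

Step 3: Br⁻ captures the cation: a lone pair on Br⁻ fills the empty p orbital, producing the alkyl halide product.
The carbocation formed in step 1 accepts an electron pair into an empty or π* orbital — it is the electrophile.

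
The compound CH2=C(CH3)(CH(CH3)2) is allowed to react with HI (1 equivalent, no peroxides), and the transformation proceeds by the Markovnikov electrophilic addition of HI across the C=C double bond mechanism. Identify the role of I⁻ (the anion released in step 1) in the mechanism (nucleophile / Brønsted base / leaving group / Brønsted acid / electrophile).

nucleophile

Step 2: Nucleophilic attack by I⁻ on the carbocation completes the addition, giving R–I.
I⁻ (the anion released in step 1) donates an electron pair to form a new σ-bond to carbon — it is the nucleophile.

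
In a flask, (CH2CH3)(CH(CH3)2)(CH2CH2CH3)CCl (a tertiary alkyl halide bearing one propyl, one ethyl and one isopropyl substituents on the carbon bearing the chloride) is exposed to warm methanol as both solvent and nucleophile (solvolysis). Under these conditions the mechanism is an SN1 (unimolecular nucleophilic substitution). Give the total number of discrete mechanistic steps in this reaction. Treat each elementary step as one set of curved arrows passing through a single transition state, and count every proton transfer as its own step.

3

Step 1: Ionisation: the C–Cl σ-bond cleaves heterolytically; both bonding electrons depart with Cl⁻, leaving a tertiary carbocation at the α-carbon.
(No 1,2-shift: no single shift to an adjacent carbon would give a more stable cation.)
Step 2: Nucleophilic capture: the oxygen of CH3OH bonds to the cationic carbon, producing an oxonium-ion intermediate.
Step 3: A second solvent molecule removes the proton on oxygen, giving the neutral ether product.
Total: 3 elementary steps.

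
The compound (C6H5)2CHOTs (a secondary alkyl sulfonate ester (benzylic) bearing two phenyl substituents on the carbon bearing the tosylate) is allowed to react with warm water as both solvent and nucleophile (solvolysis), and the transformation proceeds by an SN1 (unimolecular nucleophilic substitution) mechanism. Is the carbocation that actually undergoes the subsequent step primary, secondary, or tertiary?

Step 1: The C–O bond breaks with both electrons going to the tosylate; TsO⁻ leaves and a secondary carbocation remains.
No single 1,2-shift to an adjacent carbon would give a more-substituted cation, so no rearrangement occurs.

secondary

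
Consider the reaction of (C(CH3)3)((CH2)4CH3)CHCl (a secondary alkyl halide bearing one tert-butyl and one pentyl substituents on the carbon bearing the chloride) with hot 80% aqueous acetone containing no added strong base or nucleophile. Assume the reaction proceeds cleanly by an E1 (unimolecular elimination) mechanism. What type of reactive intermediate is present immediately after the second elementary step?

tertiary carbocation

Step 1: Unassisted departure of Cl⁻ (taking the C–Cl bonding pair) generates a secondary carbocation.
Step 2: A 1,2-methyl shift from the adjacent tert-butyl carbon moves the positive charge from the secondary centre to an adjacent carbon, generating a more stable tertiary carbocation.
After step 2 the species present is a tertiary carbocation.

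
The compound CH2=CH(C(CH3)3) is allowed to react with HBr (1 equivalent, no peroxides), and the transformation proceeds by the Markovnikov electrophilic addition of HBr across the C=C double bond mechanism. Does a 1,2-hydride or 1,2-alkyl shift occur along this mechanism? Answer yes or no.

The first-formed carbocation is secondary.
The adjacent tert-butyl carbon has no hydrogen but bears methyl groups; migration of one methyl with its bonding pair (a 1,2-methyl shift) places the charge on a tertiary centre.
Tertiary is more stable than secondary, so the shift occurs.

yes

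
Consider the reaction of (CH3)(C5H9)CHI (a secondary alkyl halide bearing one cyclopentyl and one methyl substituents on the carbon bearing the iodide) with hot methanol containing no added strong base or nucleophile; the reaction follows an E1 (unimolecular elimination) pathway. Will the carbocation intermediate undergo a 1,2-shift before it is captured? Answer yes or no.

The first-formed carbocation is secondary.
The adjacent cyclopentyl carbon already bears 2 other carbon substituents and has a hydrogen to migrate; after a 1,2-hydride shift from that carbon the positive charge sits on a tertiary centre.
Tertiary is more stable than secondary, so the shift occurs.

yes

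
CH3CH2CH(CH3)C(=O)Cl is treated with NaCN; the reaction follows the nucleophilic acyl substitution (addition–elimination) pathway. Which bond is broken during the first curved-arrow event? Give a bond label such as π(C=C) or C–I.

Step 1: CN⁻ adds to the carbonyl carbon; the C=O π electrons shift onto oxygen and a tetrahedral alkoxide intermediate forms.
The bond broken in this step is the π(C=O) bond.

π(C=O)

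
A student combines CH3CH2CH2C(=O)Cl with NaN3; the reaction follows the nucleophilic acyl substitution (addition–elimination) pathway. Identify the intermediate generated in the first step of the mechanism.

tetrahedral intermediate

Step 1: Nucleophilic addition of N3⁻ to the acyl carbon breaks the π(C=O) bond and yields a tetrahedral, anionic intermediate.
After step 1 the species present is a tetrahedral intermediate.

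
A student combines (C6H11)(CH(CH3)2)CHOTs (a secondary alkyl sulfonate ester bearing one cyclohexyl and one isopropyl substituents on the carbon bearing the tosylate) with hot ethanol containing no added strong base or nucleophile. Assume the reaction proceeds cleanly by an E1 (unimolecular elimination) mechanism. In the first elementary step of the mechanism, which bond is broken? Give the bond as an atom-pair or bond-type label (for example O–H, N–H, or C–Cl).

Step 1: The C–O bond breaks with both electrons going to the tosylate; TsO⁻ leaves and a secondary carbocation remains.
The bond broken in this step is the C–O bond.

C–O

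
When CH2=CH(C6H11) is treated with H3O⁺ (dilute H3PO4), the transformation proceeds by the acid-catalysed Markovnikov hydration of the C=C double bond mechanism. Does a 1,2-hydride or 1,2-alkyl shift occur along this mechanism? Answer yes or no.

yes

The first-formed carbocation is secondary.
The adjacent cyclohexyl carbon already bears 2 other carbon substituents and has a hydrogen to migrate; after a 1,2-hydride shift from that carbon the positive charge sits on a tertiary centre.
Tertiary is more stable than secondary, so the shift occurs.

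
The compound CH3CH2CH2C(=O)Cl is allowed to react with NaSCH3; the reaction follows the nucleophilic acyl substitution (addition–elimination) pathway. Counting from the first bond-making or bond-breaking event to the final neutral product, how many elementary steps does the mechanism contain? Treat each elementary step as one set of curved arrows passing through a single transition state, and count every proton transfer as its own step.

Step 1: CH3S⁻ adds to the carbonyl carbon; the C=O π electrons shift onto oxygen and a tetrahedral alkoxide intermediate forms.
Step 2: Elimination step: re-formation of the carbonyl π bond drives out Cl⁻, giving the new acyl compound.
Total: 2 elementary steps.

2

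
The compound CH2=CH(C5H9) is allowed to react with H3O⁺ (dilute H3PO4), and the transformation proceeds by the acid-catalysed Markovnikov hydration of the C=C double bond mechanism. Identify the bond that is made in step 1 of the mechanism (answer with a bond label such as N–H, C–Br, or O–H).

Step 1: The π electrons of the C=C bond attack a proton of H3O⁺; Markovnikov addition places the new C–H on the less-substituted alkene carbon, so the positive charge ends up on the more-substituted carbon — a secondary carbocation. H2O is released.
The bond formed in this step is the C–H bond.

C–H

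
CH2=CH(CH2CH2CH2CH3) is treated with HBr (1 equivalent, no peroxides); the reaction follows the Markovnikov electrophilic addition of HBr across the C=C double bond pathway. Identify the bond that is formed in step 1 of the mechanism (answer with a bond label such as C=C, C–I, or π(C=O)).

Step 1: Protonation of the alkene by HBr: the π bond acts as the nucleophile and picks up H⁺, giving the more stable (Markovnikov) secondary carbocation. The H–Br bond breaks heterolytically, releasing Br⁻.
The bond formed in this step is the C–H bond.

C–H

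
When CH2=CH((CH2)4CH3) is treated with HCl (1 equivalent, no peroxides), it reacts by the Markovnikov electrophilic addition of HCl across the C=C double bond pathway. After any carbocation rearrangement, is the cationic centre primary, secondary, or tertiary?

Step 1: The π electrons of the C=C bond attack a proton of HCl; Markovnikov addition places the new C–H on the less-substituted alkene carbon, so the positive charge ends up on the more-substituted carbon — a secondary carbocation. The H–Cl bond breaks heterolytically, releasing Cl⁻.
No single 1,2-shift to an adjacent carbon would give a more-substituted cation, so no rearrangement occurs.

secondary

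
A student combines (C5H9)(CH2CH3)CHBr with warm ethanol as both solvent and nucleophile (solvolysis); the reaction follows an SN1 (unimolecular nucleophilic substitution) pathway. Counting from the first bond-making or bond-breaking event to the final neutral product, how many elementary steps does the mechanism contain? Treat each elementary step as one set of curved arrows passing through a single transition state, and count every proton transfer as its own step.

4

Step 1: Unassisted departure of Br⁻ (taking the C–Br bonding pair) generates a secondary carbocation.
Step 2: A 1,2-hydride shift from the adjacent cyclopentyl carbon moves the positive charge from the secondary centre to an adjacent carbon, generating a more stable tertiary carbocation.
Step 3: Nucleophilic capture: the oxygen of CH3CH2OH bonds to the cationic carbon, producing an oxonium-ion intermediate.
Step 4: Proton transfer from the O–H of the oxonium ion to a solvent molecule delivers the neutral ether.
Total: 4 elementary steps.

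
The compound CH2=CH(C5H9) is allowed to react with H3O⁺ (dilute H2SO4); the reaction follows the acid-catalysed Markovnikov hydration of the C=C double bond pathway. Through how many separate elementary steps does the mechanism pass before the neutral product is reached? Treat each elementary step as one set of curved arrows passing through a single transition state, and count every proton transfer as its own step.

Step 1: Protonation of the alkene by H3O⁺: the π bond acts as the nucleophile and picks up H⁺, giving the more stable (Markovnikov) secondary carbocation. H2O is released.
Step 2: Carbocation rearrangement: a 1,2-hydride shift from the adjacent cyclopentyl carbon converts the initially-formed secondary cation into the more stable tertiary cation.
Step 3: Nucleophilic capture of the cation by H2O produces the protonated alcohol (an oxonium ion).
Step 4: Deprotonation of the oxonium ion by a water molecule delivers the neutral alcohol and regenerates the acid catalyst.
Total: 4 elementary steps.

4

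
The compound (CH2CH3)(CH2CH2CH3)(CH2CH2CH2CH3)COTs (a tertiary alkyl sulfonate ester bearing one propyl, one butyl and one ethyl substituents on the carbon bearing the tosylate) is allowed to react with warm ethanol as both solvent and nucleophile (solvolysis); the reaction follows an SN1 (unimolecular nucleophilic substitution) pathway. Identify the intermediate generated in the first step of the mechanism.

Step 1: The C–O bond breaks with both electrons going to the tosylate; TsO⁻ leaves and a tertiary carbocation remains.
After step 1 the species present is a tertiary carbocation.

tertiary carbocation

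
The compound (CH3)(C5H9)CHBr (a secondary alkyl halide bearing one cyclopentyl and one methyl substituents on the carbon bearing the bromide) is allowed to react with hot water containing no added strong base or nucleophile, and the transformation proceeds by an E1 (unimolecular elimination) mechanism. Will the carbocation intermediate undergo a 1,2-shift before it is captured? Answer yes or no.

The first-formed carbocation is secondary.
The adjacent cyclopentyl carbon already bears 2 other carbon substituents and has a hydrogen to migrate; after a 1,2-hydride shift from that carbon the positive charge sits on a tertiary centre.
Tertiary is more stable than secondary, so the shift occurs.

yes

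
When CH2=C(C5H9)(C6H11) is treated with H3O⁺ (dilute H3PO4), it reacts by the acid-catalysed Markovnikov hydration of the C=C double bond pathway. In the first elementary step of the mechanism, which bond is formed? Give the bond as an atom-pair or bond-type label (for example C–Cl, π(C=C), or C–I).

C–H

Step 1: Electrophilic addition begins with the π(C=C) electrons forming a bond to the proton of H3O⁺. Following Markovnikov's rule, the resulting cation is tertiary. H2O is released.
The bond formed in this step is the C–H bond.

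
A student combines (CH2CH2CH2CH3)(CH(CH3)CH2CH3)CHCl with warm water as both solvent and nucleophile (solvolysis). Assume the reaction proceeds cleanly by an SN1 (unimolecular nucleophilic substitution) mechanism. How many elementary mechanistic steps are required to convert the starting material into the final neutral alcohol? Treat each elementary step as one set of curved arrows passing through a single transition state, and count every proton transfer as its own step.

Step 1: Rate-determining heterolysis of the C–Cl bond gives Cl⁻ and a secondary carbocation.
Step 2: A hydride (H with its bonding pair) migrates from the adjacent sec-butyl carbon to the cationic centre — a 1,2-hydride shift — upgrading the secondary cation to a tertiary one.
Step 3: A lone pair on the oxygen of H2O attacks the carbocation, forming a new C–O σ-bond and an oxonium ion.
Step 4: Proton transfer from the O–H of the oxonium ion to a solvent molecule delivers the neutral alcohol.
Total: 4 elementary steps.

4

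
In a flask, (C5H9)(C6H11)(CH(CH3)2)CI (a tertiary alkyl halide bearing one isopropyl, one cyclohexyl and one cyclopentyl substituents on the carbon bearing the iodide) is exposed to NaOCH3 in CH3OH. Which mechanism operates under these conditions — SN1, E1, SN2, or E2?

E2

Conditions: a strong base with a tertiary substrate bearing a β-hydrogen.
These conditions are the textbook signature of the E2 pathway.
A strong (often hindered) base removes a β-H in concert with loss of the leaving group — bimolecular elimination.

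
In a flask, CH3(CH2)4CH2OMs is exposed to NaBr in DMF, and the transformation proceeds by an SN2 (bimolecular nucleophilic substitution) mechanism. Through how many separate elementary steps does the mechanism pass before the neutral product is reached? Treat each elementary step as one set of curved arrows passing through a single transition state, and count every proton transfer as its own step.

1

Step 1: Backside attack by Br⁻ on the carbon bearing the mesylate: the new C–Br bond forms as the C–O bond breaks, with Walden inversion at carbon.
Total: 1 elementary step.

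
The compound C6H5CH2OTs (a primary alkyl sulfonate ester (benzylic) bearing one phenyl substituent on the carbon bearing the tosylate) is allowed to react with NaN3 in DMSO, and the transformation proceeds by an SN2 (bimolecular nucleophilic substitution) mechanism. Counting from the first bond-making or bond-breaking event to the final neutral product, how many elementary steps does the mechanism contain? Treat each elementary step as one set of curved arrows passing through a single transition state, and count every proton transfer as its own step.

Step 1: N3⁻ attacks the back face of the α-carbon while TsO⁻ departs with the C–O bonding pair — a single concerted displacement through a pentacoordinate transition state.
Total: 1 elementary step.

1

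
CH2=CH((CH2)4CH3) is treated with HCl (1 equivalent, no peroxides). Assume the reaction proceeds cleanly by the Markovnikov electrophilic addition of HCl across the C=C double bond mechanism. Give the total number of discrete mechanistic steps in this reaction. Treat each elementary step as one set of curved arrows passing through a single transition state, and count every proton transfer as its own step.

Step 1: Protonation of the alkene by HCl: the π bond acts as the nucleophile and picks up H⁺, giving the more stable (Markovnikov) secondary carbocation. The H–Cl bond breaks heterolytically, releasing Cl⁻.
(No 1,2-shift: no single shift to an adjacent carbon would give a more stable cation.)
Step 2: The Cl⁻ anion donates a lone pair to the carbocation, forming the new C–Cl σ-bond and giving the neutral alkyl halide.
Total: 2 elementary steps.

2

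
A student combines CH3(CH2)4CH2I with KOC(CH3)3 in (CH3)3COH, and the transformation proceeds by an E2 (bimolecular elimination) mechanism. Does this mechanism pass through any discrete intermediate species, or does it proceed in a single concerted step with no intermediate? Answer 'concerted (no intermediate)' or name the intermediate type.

In one step, (CH3)3CO⁻ pulls off a β-proton, the C–I bond cleaves, and a C=C double bond forms between the α- and β-carbons (E2, anti elimination).
All bond changes occur in one transition state; no discrete intermediate is formed.

concerted (no intermediate)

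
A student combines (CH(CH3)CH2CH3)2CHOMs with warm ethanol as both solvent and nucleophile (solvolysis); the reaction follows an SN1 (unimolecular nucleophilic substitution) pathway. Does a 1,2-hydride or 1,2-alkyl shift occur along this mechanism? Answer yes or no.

yes

The first-formed carbocation is secondary.
The adjacent sec-butyl carbon already bears 2 other carbon substituents and has a hydrogen to migrate; after a 1,2-hydride shift from that carbon the positive charge sits on a tertiary centre.
Tertiary is more stable than secondary, so the shift occurs.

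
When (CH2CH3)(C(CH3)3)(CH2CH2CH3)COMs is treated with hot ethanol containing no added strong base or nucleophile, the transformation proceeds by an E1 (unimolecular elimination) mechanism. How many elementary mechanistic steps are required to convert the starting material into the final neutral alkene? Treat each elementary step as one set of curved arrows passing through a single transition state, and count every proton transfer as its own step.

Step 1: Unassisted departure of MsO⁻ (taking the C–O bonding pair) generates a tertiary carbocation.
(No 1,2-shift: no single shift to an adjacent carbon would give a more stable cation.)
Step 2: An ethanol molecule (solvent) deprotonates a β-carbon; as the C–H bond breaks, those electrons form the new alkene π bond.
Total: 2 elementary steps.

2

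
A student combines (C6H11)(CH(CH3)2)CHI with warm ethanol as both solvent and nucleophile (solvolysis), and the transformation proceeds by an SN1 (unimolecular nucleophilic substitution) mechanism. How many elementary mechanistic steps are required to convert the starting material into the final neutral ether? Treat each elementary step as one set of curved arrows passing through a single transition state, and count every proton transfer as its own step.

4

Step 1: Unassisted departure of I⁻ (taking the C–I bonding pair) generates a secondary carbocation.
Step 2: A 1,2-hydride shift from the adjacent cyclohexyl carbon moves the positive charge from the secondary centre to an adjacent carbon, generating a more stable tertiary carbocation.
Step 3: Nucleophilic capture: the oxygen of CH3CH2OH bonds to the cationic carbon, producing an oxonium-ion intermediate.
Step 4: A second solvent molecule removes the proton on oxygen, giving the neutral ether product.
Total: 4 elementary steps.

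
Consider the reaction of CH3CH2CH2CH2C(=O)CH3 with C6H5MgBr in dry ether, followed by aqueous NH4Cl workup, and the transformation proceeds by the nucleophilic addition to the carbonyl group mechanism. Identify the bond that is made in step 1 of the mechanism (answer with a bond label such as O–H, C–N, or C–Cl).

Step 1: Nucleophilic addition: the carbanion-like carbon of C6H5MgBr adds to the carbonyl carbon, pushing the π(C=O) electron pair onto oxygen and giving a tetrahedral alkoxide.
The bond formed in this step is the C–C bond.

C–C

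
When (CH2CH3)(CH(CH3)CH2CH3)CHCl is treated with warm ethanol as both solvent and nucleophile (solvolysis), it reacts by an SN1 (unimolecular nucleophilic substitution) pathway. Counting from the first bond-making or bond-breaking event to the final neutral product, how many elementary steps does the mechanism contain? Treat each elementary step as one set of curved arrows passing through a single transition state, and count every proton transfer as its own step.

Step 1: Unassisted departure of Cl⁻ (taking the C–Cl bonding pair) generates a secondary carbocation.
Step 2: A 1,2-hydride shift from the adjacent sec-butyl carbon moves the positive charge from the secondary centre to an adjacent carbon, generating a more stable tertiary carbocation.
Step 3: Nucleophilic capture: the oxygen of CH3CH2OH bonds to the cationic carbon, producing an oxonium-ion intermediate.
Step 4: Proton transfer from the O–H of the oxonium ion to a solvent molecule delivers the neutral ether.
Total: 4 elementary steps.

4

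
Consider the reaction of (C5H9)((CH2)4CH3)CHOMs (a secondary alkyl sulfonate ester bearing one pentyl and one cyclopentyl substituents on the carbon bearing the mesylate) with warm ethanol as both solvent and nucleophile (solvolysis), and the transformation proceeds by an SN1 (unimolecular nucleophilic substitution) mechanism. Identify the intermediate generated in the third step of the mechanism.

Step 1: Ionisation: the C–O σ-bond cleaves heterolytically; both bonding electrons depart with MsO⁻, leaving a secondary carbocation at the α-carbon.
Step 2: A 1,2-hydride shift from the adjacent cyclopentyl carbon moves the positive charge from the secondary centre to an adjacent carbon, generating a more stable tertiary carbocation.
Step 3: A lone pair on the oxygen of CH3CH2OH attacks the carbocation, forming a new C–O σ-bond and an oxonium ion.
After step 3 the species present is an oxonium ion.

oxonium ion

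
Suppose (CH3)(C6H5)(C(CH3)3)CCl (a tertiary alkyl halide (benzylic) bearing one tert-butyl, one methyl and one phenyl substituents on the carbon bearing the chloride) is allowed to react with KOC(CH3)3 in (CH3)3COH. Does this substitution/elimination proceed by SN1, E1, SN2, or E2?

E2

Conditions: a strong/bulky base with a tertiary substrate bearing a β-hydrogen.
These conditions are the textbook signature of the E2 pathway.
A strong (often hindered) base removes a β-H in concert with loss of the leaving group — bimolecular elimination.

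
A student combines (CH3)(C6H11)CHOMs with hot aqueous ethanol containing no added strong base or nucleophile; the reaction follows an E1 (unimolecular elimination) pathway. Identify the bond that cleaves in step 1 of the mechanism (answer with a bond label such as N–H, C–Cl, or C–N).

Step 1: Unassisted departure of MsO⁻ (taking the C–O bonding pair) generates a secondary carbocation.
The bond broken in this step is the C–O bond.

C–O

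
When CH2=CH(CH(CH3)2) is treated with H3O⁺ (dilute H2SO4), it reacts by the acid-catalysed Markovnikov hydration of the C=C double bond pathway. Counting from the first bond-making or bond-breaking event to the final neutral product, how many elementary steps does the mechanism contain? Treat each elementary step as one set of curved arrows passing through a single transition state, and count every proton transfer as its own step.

4

Step 1: Electrophilic addition begins with the π(C=C) electrons forming a bond to the proton of H3O⁺. Following Markovnikov's rule, the resulting cation is secondary. H2O is released.
Step 2: A hydride (H with its bonding pair) migrates from the adjacent isopropyl carbon to the cationic centre — a 1,2-hydride shift — upgrading the secondary cation to a tertiary one.
Step 3: Nucleophilic capture of the cation by H2O produces the protonated alcohol (an oxonium ion).
Step 4: Proton transfer from the O–H of the oxonium ion to H2O completes the catalytic cycle and yields the alcohol.
Total: 4 elementary steps.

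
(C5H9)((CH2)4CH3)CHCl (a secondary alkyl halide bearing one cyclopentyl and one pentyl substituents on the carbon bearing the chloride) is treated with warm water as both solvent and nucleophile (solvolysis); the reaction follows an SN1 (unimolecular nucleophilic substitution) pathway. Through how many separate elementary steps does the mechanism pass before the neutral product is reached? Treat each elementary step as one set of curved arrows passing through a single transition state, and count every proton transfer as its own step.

4

Step 1: Ionisation: the C–Cl σ-bond cleaves heterolytically; both bonding electrons depart with Cl⁻, leaving a secondary carbocation at the α-carbon.
Step 2: Carbocation rearrangement: a 1,2-hydride shift from the adjacent cyclopentyl carbon converts the initially-formed secondary cation into the more stable tertiary cation.
Step 3: A lone pair on the oxygen of H2O attacks the carbocation, forming a new C–O σ-bond and an oxonium ion.
Step 4: Deprotonation of the oxonium oxygen by solvent water yields the neutral alcohol.
Total: 4 elementary steps.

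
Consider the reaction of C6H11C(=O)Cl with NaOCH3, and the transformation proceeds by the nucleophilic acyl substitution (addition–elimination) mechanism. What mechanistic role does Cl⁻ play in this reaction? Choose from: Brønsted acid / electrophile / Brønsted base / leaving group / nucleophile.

leaving group

Step 2: Elimination step: re-formation of the carbonyl π bond drives out Cl⁻, giving the new acyl compound.
Cl⁻ departs with both electrons of the breaking σ-bond — that is the definition of a leaving group.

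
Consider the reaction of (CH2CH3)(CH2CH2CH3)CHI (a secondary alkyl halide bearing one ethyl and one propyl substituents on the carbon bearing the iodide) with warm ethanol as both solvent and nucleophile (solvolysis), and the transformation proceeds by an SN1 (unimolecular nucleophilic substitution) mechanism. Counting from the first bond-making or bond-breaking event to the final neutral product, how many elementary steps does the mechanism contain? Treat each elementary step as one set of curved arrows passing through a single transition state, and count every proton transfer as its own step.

Step 1: Unassisted departure of I⁻ (taking the C–I bonding pair) generates a secondary carbocation.
(No 1,2-shift: no single shift to an adjacent carbon would give a more stable cation.)
Step 2: A lone pair on the oxygen of CH3CH2OH attacks the carbocation, forming a new C–O σ-bond and an oxonium ion.
Step 3: Deprotonation of the oxonium oxygen by solvent ethanol yields the neutral ether.
Total: 3 elementary steps.

3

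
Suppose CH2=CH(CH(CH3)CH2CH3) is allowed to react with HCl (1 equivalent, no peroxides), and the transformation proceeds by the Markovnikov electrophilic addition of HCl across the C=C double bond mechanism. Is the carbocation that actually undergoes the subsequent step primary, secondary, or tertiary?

tertiary

Step 1: Protonation of the alkene by HCl: the π bond acts as the nucleophile and picks up H⁺, giving the more stable (Markovnikov) secondary carbocation. The H–Cl bond breaks heterolytically, releasing Cl⁻.
Step 2: Carbocation rearrangement: a 1,2-hydride shift from the adjacent sec-butyl carbon converts the initially-formed secondary cation into the more stable tertiary cation.
The cation rearranges from secondary to tertiary via a 1,2-hydride shift from the adjacent sec-butyl carbon; the tertiary cation is what reacts next.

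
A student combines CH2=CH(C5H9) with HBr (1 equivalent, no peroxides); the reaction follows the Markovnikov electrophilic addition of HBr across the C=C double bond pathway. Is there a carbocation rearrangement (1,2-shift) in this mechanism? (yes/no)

yes

The first-formed carbocation is secondary.
The adjacent cyclopentyl carbon already bears 2 other carbon substituents and has a hydrogen to migrate; after a 1,2-hydride shift from that carbon the positive charge sits on a tertiary centre.
Tertiary is more stable than secondary, so the shift occurs.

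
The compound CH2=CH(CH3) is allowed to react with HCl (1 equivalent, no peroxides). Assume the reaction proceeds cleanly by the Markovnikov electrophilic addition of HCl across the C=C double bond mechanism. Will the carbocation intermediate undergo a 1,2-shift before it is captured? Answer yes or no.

no

The first-formed carbocation is secondary.
No single 1,2-shift to an adjacent carbon would produce a more-substituted cation than the one already present, so no rearrangement occurs.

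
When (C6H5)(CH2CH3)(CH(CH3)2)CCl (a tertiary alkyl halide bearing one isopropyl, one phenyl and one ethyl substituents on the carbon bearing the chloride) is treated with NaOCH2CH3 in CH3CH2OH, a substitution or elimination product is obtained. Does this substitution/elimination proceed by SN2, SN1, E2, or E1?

E2

Conditions: a strong base with a tertiary substrate bearing a β-hydrogen.
These conditions are the textbook signature of the E2 pathway.
A strong (often hindered) base removes a β-H in concert with loss of the leaving group — bimolecular elimination.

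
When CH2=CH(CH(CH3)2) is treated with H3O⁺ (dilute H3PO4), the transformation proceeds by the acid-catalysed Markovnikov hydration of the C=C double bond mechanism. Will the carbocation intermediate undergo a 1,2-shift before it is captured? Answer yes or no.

The first-formed carbocation is secondary.
The adjacent isopropyl carbon already bears 2 other carbon substituents and has a hydrogen to migrate; after a 1,2-hydride shift from that carbon the positive charge sits on a tertiary centre.
Tertiary is more stable than secondary, so the shift occurs.

yes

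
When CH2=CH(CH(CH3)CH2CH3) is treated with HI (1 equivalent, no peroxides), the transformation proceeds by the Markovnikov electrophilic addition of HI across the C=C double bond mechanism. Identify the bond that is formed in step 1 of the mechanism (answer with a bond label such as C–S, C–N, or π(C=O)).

Step 1: Electrophilic addition begins with the π(C=C) electrons forming a bond to the proton of HI. Following Markovnikov's rule, the resulting cation is secondary. The H–I bond breaks heterolytically, releasing I⁻.
The bond formed in this step is the C–H bond.

C–H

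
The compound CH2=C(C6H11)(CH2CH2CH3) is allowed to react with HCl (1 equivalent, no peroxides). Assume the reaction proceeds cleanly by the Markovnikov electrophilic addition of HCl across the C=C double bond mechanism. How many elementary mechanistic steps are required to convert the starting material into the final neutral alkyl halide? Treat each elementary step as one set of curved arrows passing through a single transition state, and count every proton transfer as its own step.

Step 1: Protonation of the alkene by HCl: the π bond acts as the nucleophile and picks up H⁺, giving the more stable (Markovnikov) tertiary carbocation. The H–Cl bond breaks heterolytically, releasing Cl⁻.
(No 1,2-shift: no single shift to an adjacent carbon would give a more stable cation.)
Step 2: Nucleophilic attack by Cl⁻ on the carbocation completes the addition, giving R–Cl.
Total: 2 elementary steps.

2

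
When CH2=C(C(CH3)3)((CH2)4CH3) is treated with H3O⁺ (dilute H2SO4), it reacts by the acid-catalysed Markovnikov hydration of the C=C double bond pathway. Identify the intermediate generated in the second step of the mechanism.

Step 1: Protonation of the alkene by H3O⁺: the π bond acts as the nucleophile and picks up H⁺, giving the more stable (Markovnikov) tertiary carbocation. H2O is released.
Step 2: A lone pair on the oxygen of H2O attacks the carbocation, forming a C–O bond and an oxonium ion (a protonated alcohol).
After step 2 the species present is an oxonium ion.

oxonium ion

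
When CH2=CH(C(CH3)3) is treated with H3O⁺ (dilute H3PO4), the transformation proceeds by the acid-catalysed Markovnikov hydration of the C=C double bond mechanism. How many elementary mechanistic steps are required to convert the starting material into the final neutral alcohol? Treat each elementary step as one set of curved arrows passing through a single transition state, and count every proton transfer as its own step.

Step 1: The π electrons of the C=C bond attack a proton of H3O⁺; Markovnikov addition places the new C–H on the less-substituted alkene carbon, so the positive charge ends up on the more-substituted carbon — a secondary carbocation. H2O is released.
Step 2: A 1,2-methyl shift from the adjacent tert-butyl carbon moves the positive charge from the secondary centre to an adjacent carbon, generating a more stable tertiary carbocation.
Step 3: Water acts as the nucleophile: an oxygen lone pair bonds to the cationic carbon, giving an oxonium-ion intermediate.
Step 4: Proton transfer from the O–H of the oxonium ion to H2O completes the catalytic cycle and yields the alcohol.
Total: 4 elementary steps.

4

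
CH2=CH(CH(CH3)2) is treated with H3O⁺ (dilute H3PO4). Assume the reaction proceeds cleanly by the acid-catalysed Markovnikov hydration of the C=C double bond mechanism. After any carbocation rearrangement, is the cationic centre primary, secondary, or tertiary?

Step 1: Electrophilic addition begins with the π(C=C) electrons forming a bond to the proton of H3O⁺. Following Markovnikov's rule, the resulting cation is secondary. H2O is released.
Step 2: Carbocation rearrangement: a 1,2-hydride shift from the adjacent isopropyl carbon converts the initially-formed secondary cation into the more stable tertiary cation.
The cation rearranges from secondary to tertiary via a 1,2-hydride shift from the adjacent isopropyl carbon; the tertiary cation is what reacts next.

tertiary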